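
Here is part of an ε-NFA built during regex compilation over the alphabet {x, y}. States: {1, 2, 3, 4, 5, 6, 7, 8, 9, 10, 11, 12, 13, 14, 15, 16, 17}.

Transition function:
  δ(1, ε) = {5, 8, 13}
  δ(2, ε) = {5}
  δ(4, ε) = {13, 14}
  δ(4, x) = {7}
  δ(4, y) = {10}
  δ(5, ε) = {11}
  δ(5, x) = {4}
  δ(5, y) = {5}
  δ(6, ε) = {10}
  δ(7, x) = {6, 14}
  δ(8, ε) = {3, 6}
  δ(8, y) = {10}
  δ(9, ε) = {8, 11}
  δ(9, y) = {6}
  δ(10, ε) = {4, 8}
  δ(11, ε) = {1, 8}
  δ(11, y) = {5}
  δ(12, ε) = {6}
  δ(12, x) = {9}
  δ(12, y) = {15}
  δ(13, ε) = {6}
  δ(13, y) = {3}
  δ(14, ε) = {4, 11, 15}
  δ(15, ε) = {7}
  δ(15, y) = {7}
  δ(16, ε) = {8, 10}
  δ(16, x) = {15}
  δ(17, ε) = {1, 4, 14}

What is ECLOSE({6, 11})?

Start with {6, 11}.
From 6 via ε: add 10.
From 11 via ε: add 1, 8.
From 1 via ε: add 5, 13.
From 8 via ε: add 3.
From 10 via ε: add 4.
From 4 via ε: add 14.
From 14 via ε: add 15.
From 15 via ε: add 7.
No new states can be added; the closed set is {1, 3, 4, 5, 6, 7, 8, 10, 11, 13, 14, 15}.

{1, 3, 4, 5, 6, 7, 8, 10, 11, 13, 14, 15}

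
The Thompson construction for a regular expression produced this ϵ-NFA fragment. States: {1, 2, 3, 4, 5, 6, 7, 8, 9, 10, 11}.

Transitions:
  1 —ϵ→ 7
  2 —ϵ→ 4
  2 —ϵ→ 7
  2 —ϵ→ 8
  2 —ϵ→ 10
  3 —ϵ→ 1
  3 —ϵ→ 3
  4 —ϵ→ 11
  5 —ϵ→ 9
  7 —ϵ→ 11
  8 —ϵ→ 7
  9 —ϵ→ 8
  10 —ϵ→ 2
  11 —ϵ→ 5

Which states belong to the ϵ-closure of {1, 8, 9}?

Start with {1, 8, 9}.
From 1 via ϵ: add 7.
From 7 via ϵ: add 11.
From 11 via ϵ: add 5.
No new states can be added; the closed set is {1, 5, 7, 8, 9, 11}.

{1, 5, 7, 8, 9, 11}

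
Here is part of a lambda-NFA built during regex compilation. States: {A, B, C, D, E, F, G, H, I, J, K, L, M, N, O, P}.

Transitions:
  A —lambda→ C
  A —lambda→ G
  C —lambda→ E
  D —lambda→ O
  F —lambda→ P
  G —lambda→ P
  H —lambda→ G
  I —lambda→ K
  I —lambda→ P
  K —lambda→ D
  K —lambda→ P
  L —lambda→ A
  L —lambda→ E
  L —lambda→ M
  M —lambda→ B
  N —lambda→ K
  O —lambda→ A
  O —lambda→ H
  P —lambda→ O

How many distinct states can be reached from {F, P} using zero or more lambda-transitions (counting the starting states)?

Start with {F, P}.
From P via lambda: add O.
From O via lambda: add A, H.
From A via lambda: add C, G.
From C via lambda: add E.
lambda-closure = {A, C, E, F, G, H, O, P}, which has 8 states.

8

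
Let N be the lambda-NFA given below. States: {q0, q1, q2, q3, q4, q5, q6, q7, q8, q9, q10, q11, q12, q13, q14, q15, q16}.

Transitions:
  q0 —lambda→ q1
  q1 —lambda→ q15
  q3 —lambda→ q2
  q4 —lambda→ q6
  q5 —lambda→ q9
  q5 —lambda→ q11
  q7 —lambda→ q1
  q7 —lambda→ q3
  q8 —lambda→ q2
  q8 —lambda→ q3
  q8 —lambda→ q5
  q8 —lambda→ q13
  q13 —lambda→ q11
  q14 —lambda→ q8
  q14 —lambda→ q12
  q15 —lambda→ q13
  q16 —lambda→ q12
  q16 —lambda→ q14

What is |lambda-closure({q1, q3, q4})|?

8

Start with {q1, q3, q4}.
From q1 via lambda: add q15.
From q3 via lambda: add q2.
From q4 via lambda: add q6.
From q15 via lambda: add q13.
From q13 via lambda: add q11.
lambda-closure = {q1, q2, q3, q4, q6, q11, q13, q15}, which has 8 states.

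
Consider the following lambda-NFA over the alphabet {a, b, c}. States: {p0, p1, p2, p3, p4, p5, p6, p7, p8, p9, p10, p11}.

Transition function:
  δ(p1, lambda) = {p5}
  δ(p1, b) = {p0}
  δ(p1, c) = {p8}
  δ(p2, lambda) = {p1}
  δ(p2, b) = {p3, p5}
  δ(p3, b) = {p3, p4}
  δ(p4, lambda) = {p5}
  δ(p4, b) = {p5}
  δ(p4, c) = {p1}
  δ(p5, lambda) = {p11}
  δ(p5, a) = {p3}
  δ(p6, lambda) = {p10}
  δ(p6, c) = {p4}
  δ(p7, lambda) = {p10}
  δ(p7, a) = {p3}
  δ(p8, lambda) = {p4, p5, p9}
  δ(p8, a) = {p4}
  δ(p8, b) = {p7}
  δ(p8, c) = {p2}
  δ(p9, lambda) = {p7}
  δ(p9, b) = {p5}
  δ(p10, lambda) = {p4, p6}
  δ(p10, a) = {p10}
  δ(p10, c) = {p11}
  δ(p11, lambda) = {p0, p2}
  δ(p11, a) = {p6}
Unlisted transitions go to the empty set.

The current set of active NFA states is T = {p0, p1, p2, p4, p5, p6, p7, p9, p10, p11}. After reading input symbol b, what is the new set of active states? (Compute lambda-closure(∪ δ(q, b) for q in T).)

{p0, p1, p2, p3, p5, p11}

p1 on b → {p0}.
p2 on b → {p3, p5}.
p4 on b → {p5}.
p9 on b → {p5}.
No b-transition from p0, p5, p6, p7, p10, p11.
Union after reading b: {p0, p3, p5}.
Now take the lambda-closure:
From p5 via lambda: add p11.
From p11 via lambda: add p2.
From p2 via lambda: add p1.
No new states can be added; the closed set is {p0, p1, p2, p3, p5, p11}.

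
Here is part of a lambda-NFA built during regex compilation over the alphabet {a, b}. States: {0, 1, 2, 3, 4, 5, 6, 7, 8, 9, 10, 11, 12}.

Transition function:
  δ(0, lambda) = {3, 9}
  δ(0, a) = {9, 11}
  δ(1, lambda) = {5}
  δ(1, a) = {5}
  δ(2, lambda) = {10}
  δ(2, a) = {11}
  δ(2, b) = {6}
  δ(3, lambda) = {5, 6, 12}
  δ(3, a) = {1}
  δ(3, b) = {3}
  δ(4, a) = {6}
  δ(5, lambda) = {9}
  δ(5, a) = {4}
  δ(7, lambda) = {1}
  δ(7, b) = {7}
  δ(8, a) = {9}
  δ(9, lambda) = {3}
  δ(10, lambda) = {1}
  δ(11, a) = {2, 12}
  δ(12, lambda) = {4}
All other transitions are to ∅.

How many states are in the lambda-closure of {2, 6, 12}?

Start with {2, 6, 12}.
From 2 via lambda: add 10.
From 12 via lambda: add 4.
From 10 via lambda: add 1.
From 1 via lambda: add 5.
From 5 via lambda: add 9.
From 9 via lambda: add 3.
lambda-closure = {1, 2, 3, 4, 5, 6, 9, 10, 12}, which has 9 states.

9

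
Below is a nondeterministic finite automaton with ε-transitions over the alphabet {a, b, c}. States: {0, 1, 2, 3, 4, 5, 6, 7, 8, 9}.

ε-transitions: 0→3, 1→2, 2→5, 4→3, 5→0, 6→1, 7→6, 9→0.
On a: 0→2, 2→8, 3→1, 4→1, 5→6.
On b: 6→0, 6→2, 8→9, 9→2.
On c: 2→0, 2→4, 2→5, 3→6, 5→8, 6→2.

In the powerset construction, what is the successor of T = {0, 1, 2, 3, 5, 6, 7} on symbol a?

{0, 1, 2, 3, 5, 6, 8}

0 on a → {2}.
2 on a → {8}.
3 on a → {1}.
5 on a → {6}.
No a-transition from 1, 6, 7.
Union after reading a: {1, 2, 6, 8}.
Now take the ε-closure:
From 2 via ε: add 5.
From 5 via ε: add 0.
From 0 via ε: add 3.
No new states can be added; the closed set is {0, 1, 2, 3, 5, 6, 8}.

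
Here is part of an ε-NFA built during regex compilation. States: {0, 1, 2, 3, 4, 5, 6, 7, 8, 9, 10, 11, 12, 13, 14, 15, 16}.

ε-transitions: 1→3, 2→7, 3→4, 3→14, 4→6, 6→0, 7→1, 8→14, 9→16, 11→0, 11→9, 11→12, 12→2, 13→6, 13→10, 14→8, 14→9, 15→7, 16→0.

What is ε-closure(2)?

Start with {2}.
From 2 via ε: add 7.
From 7 via ε: add 1.
From 1 via ε: add 3.
From 3 via ε: add 4, 14.
From 4 via ε: add 6.
From 14 via ε: add 8, 9.
From 6 via ε: add 0.
From 9 via ε: add 16.
No new states can be added; the closed set is {0, 1, 2, 3, 4, 6, 7, 8, 9, 14, 16}.

{0, 1, 2, 3, 4, 6, 7, 8, 9, 14, 16}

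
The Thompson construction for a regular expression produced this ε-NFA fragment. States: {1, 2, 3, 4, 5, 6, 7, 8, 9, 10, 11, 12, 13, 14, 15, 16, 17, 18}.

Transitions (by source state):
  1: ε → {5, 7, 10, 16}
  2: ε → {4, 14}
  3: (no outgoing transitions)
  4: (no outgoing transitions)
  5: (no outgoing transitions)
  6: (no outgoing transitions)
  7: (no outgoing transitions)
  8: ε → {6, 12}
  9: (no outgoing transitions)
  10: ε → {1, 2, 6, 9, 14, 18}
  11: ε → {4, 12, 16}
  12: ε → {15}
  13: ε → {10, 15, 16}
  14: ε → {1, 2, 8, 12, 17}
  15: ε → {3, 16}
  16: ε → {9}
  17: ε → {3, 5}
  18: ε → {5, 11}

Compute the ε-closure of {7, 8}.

{3, 6, 7, 8, 9, 12, 15, 16}

Start with {7, 8}.
From 8 via ε: add 6, 12.
From 12 via ε: add 15.
From 15 via ε: add 3, 16.
From 16 via ε: add 9.
No new states can be added; the closed set is {3, 6, 7, 8, 9, 12, 15, 16}.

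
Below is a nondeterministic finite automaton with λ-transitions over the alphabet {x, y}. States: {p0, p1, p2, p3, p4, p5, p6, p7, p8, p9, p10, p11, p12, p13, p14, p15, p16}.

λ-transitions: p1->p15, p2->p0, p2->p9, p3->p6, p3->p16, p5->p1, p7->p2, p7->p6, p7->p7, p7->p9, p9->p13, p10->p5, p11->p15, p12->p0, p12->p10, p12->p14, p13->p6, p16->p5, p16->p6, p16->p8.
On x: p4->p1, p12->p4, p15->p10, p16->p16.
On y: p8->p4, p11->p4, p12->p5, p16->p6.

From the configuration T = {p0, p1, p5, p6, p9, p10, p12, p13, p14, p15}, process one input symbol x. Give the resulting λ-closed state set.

p12 on x → {p4}.
p15 on x → {p10}.
No x-transition from p0, p1, p5, p6, p9, p10, p13, p14.
Union after reading x: {p4, p10}.
Now take the λ-closure:
From p10 via λ: add p5.
From p5 via λ: add p1.
From p1 via λ: add p15.
No new states can be added; the closed set is {p1, p4, p5, p10, p15}.

{p1, p4, p5, p10, p15}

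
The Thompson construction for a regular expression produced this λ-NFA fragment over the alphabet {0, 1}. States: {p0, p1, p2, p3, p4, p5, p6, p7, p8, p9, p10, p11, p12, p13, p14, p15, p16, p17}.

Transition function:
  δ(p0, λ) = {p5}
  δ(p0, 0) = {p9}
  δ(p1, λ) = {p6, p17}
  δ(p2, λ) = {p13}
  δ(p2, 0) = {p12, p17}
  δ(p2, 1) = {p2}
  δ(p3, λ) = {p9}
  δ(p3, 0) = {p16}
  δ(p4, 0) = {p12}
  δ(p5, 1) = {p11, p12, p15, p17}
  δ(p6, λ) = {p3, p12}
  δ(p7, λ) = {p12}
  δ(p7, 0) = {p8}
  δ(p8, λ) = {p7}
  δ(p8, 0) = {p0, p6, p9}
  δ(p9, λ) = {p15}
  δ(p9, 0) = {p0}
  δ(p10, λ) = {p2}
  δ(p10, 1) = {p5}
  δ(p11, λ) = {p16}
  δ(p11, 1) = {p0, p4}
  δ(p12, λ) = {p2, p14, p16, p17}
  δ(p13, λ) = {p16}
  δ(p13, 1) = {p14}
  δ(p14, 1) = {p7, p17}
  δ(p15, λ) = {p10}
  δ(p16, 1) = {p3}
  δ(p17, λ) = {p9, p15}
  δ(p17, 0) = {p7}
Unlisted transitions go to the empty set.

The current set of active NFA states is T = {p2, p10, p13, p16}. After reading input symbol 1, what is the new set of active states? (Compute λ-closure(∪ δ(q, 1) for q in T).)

p2 on 1 → {p2}.
p10 on 1 → {p5}.
p13 on 1 → {p14}.
p16 on 1 → {p3}.
Union after reading 1: {p2, p3, p5, p14}.
Now take the λ-closure:
From p2 via λ: add p13.
From p3 via λ: add p9.
From p9 via λ: add p15.
From p13 via λ: add p16.
From p15 via λ: add p10.
No new states can be added; the closed set is {p2, p3, p5, p9, p10, p13, p14, p15, p16}.

{p2, p3, p5, p9, p10, p13, p14, p15, p16}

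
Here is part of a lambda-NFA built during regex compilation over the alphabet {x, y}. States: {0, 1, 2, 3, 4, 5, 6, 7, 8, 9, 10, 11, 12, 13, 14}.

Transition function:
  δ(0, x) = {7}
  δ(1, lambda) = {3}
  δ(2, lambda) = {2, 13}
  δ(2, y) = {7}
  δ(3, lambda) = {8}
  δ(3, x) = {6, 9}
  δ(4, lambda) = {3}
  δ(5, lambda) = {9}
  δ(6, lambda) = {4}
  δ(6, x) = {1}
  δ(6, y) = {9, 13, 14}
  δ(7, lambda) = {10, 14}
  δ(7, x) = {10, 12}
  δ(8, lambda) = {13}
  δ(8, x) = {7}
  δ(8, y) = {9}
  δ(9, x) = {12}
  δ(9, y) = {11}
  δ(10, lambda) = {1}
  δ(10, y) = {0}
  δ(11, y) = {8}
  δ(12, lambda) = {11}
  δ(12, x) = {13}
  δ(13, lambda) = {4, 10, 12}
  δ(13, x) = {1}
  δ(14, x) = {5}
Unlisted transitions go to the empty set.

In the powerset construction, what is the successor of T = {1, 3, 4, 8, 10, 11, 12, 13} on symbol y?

{0, 1, 3, 4, 8, 9, 10, 11, 12, 13}

8 on y → {9}.
10 on y → {0}.
11 on y → {8}.
No y-transition from 1, 3, 4, 12, 13.
Union after reading y: {0, 8, 9}.
Now take the lambda-closure:
From 8 via lambda: add 13.
From 13 via lambda: add 4, 10, 12.
From 4 via lambda: add 3.
From 10 via lambda: add 1.
From 12 via lambda: add 11.
No new states can be added; the closed set is {0, 1, 3, 4, 8, 9, 10, 11, 12, 13}.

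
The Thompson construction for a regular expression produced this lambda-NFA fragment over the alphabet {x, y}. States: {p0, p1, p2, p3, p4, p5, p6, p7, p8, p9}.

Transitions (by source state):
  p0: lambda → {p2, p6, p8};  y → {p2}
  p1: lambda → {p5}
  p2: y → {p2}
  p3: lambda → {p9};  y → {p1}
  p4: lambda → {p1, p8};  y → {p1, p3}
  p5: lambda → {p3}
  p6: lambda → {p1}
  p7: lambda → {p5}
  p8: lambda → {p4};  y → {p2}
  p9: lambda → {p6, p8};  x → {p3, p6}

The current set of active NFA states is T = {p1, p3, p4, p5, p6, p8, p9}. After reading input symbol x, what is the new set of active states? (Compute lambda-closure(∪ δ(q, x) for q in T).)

p9 on x → {p3, p6}.
No x-transition from p1, p3, p4, p5, p6, p8.
Union after reading x: {p3, p6}.
Now take the lambda-closure:
From p3 via lambda: add p9.
From p6 via lambda: add p1.
From p1 via lambda: add p5.
From p9 via lambda: add p8.
From p8 via lambda: add p4.
No new states can be added; the closed set is {p1, p3, p4, p5, p6, p8, p9}.

{p1, p3, p4, p5, p6, p8, p9}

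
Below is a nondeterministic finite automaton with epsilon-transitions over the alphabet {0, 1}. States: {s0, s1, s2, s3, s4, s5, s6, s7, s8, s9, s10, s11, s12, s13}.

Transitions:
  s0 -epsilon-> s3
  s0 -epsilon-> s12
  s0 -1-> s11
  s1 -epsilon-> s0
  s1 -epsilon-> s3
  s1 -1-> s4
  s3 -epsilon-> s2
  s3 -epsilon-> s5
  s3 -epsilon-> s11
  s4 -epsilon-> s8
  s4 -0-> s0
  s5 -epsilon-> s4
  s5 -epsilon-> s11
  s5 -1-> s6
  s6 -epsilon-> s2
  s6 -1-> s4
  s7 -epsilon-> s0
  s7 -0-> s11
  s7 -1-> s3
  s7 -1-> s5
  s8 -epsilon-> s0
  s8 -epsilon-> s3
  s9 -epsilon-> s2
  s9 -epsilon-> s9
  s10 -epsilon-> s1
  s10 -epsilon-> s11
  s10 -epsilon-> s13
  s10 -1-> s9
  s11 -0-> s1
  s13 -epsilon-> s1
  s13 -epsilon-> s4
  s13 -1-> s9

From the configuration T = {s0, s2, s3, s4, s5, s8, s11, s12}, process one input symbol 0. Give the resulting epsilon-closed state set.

{s0, s1, s2, s3, s4, s5, s8, s11, s12}

s4 on 0 → {s0}.
s11 on 0 → {s1}.
No 0-transition from s0, s2, s3, s5, s8, s12.
Union after reading 0: {s0, s1}.
Now take the epsilon-closure:
From s0 via epsilon: add s3, s12.
From s3 via epsilon: add s2, s5, s11.
From s5 via epsilon: add s4.
From s4 via epsilon: add s8.
No new states can be added; the closed set is {s0, s1, s2, s3, s4, s5, s8, s11, s12}.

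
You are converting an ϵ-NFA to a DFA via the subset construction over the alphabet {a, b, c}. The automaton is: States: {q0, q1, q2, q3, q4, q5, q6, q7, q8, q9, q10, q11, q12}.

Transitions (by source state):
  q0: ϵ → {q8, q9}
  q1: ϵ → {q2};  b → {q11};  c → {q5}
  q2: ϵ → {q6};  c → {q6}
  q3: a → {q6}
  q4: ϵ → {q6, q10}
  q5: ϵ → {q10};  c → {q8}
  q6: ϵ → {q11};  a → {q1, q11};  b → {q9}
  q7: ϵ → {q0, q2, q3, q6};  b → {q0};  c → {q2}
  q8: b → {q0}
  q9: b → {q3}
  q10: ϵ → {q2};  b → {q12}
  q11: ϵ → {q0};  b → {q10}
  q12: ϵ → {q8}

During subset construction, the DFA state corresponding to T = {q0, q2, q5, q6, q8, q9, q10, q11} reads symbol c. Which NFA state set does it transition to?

q2 on c → {q6}.
q5 on c → {q8}.
No c-transition from q0, q6, q8, q9, q10, q11.
Union after reading c: {q6, q8}.
Now take the ϵ-closure:
From q6 via ϵ: add q11.
From q11 via ϵ: add q0.
From q0 via ϵ: add q9.
No new states can be added; the closed set is {q0, q6, q8, q9, q11}.

{q0, q6, q8, q9, q11}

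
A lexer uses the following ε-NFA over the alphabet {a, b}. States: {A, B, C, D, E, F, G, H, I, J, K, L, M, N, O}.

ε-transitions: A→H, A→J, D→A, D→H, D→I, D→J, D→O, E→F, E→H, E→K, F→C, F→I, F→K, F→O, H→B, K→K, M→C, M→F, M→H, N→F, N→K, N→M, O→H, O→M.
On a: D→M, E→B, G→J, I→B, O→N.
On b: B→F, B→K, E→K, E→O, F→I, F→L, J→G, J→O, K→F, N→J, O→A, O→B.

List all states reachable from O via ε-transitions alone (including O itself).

Start with {O}.
From O via ε: add H, M.
From H via ε: add B.
From M via ε: add C, F.
From F via ε: add I, K.
No new states can be added; the closed set is {B, C, F, H, I, K, M, O}.

{B, C, F, H, I, K, M, O}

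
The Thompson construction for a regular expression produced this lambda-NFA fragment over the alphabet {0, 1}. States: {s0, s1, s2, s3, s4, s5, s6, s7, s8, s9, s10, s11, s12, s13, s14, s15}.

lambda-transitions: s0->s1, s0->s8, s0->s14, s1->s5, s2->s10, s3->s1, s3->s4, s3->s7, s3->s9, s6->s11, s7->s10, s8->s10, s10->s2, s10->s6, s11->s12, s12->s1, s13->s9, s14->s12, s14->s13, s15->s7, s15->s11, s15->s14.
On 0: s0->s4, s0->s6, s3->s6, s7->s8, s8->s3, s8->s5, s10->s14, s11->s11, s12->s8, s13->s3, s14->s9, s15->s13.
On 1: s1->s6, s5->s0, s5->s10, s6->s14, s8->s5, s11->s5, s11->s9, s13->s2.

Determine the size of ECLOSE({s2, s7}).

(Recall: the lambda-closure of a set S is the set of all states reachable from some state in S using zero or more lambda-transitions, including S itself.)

8

Start with {s2, s7}.
From s2 via lambda: add s10.
From s10 via lambda: add s6.
From s6 via lambda: add s11.
From s11 via lambda: add s12.
From s12 via lambda: add s1.
From s1 via lambda: add s5.
lambda-closure = {s1, s2, s5, s6, s7, s10, s11, s12}, which has 8 states.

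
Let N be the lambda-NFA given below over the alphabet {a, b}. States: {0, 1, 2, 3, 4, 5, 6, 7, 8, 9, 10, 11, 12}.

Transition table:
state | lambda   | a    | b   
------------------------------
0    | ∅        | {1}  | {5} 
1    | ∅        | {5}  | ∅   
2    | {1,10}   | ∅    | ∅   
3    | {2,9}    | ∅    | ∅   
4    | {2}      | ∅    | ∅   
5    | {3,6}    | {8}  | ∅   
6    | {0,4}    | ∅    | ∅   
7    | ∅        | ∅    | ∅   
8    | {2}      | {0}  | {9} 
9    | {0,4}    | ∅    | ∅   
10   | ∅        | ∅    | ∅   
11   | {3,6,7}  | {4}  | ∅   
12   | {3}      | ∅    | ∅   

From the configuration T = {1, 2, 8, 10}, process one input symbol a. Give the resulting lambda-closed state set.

{0, 1, 2, 3, 4, 5, 6, 9, 10}

1 on a → {5}.
8 on a → {0}.
No a-transition from 2, 10.
Union after reading a: {0, 5}.
Now take the lambda-closure:
From 5 via lambda: add 3, 6.
From 3 via lambda: add 2, 9.
From 6 via lambda: add 4.
From 2 via lambda: add 1, 10.
No new states can be added; the closed set is {0, 1, 2, 3, 4, 5, 6, 9, 10}.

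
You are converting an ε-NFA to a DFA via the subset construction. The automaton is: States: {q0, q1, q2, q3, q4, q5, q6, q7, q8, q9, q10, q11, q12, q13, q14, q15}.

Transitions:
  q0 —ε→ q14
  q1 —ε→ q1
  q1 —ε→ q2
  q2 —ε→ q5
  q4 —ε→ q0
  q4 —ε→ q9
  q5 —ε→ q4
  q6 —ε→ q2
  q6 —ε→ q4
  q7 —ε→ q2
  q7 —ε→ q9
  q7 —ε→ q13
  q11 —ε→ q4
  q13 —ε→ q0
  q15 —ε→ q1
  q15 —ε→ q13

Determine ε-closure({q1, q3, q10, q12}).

{q0, q1, q2, q3, q4, q5, q9, q10, q12, q14}

Start with {q1, q3, q10, q12}.
From q1 via ε: add q2.
From q2 via ε: add q5.
From q5 via ε: add q4.
From q4 via ε: add q0, q9.
From q0 via ε: add q14.
No new states can be added; the closed set is {q0, q1, q2, q3, q4, q5, q9, q10, q12, q14}.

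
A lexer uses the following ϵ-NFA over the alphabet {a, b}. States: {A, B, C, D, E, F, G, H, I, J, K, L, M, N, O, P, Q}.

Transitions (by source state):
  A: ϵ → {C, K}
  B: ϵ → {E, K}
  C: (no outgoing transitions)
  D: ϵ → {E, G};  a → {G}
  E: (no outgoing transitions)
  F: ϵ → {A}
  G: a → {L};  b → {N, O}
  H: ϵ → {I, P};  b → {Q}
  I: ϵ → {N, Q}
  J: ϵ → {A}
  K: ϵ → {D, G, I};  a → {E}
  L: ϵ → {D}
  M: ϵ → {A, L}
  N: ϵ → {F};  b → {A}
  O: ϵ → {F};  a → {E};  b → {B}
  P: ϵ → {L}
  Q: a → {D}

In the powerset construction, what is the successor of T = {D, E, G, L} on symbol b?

{A, C, D, E, F, G, I, K, N, O, Q}

G on b → {N, O}.
No b-transition from D, E, L.
Union after reading b: {N, O}.
Now take the ϵ-closure:
From N via ϵ: add F.
From F via ϵ: add A.
From A via ϵ: add C, K.
From K via ϵ: add D, G, I.
From D via ϵ: add E.
From I via ϵ: add Q.
No new states can be added; the closed set is {A, C, D, E, F, G, I, K, N, O, Q}.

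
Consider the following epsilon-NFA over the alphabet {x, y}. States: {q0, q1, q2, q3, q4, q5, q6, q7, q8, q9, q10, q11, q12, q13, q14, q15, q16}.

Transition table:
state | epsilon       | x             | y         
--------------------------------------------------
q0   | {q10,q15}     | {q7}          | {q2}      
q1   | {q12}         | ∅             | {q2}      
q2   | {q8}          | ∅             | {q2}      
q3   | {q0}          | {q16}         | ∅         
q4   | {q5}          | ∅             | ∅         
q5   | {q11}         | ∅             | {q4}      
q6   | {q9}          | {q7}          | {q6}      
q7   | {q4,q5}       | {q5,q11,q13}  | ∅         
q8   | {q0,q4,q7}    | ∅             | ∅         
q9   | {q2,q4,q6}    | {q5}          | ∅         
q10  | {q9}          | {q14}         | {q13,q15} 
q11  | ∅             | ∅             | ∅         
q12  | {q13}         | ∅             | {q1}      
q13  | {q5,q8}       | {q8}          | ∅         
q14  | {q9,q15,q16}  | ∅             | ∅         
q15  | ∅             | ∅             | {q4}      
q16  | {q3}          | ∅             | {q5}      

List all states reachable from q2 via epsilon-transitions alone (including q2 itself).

{q0, q2, q4, q5, q6, q7, q8, q9, q10, q11, q15}

Start with {q2}.
From q2 via epsilon: add q8.
From q8 via epsilon: add q0, q4, q7.
From q0 via epsilon: add q10, q15.
From q4 via epsilon: add q5.
From q5 via epsilon: add q11.
From q10 via epsilon: add q9.
From q9 via epsilon: add q6.
No new states can be added; the closed set is {q0, q2, q4, q5, q6, q7, q8, q9, q10, q11, q15}.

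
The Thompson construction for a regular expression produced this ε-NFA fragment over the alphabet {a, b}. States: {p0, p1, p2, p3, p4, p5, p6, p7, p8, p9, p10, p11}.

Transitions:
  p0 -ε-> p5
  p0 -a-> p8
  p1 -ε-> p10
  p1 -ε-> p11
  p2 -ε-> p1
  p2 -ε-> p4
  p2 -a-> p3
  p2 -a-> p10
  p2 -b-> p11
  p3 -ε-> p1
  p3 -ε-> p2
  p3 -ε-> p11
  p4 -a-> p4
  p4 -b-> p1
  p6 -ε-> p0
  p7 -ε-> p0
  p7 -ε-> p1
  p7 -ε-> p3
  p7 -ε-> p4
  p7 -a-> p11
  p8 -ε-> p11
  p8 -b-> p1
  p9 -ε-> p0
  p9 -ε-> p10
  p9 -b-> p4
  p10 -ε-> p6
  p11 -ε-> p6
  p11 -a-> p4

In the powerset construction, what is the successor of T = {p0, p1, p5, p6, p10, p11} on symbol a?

{p0, p4, p5, p6, p8, p11}

p0 on a → {p8}.
p11 on a → {p4}.
No a-transition from p1, p5, p6, p10.
Union after reading a: {p4, p8}.
Now take the ε-closure:
From p8 via ε: add p11.
From p11 via ε: add p6.
From p6 via ε: add p0.
From p0 via ε: add p5.
No new states can be added; the closed set is {p0, p4, p5, p6, p8, p11}.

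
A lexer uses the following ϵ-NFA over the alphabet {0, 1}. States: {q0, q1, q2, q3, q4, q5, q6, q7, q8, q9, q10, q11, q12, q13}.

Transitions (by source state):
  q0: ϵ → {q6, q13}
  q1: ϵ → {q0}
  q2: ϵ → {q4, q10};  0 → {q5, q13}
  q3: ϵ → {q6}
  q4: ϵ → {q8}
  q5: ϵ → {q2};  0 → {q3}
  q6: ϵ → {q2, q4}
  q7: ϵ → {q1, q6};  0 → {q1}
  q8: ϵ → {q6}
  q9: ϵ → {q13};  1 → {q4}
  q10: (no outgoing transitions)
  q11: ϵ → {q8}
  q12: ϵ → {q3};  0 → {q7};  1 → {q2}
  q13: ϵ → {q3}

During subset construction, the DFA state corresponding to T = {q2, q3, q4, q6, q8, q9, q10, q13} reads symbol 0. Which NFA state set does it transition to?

q2 on 0 → {q5, q13}.
No 0-transition from q3, q4, q6, q8, q9, q10, q13.
Union after reading 0: {q5, q13}.
Now take the ϵ-closure:
From q5 via ϵ: add q2.
From q13 via ϵ: add q3.
From q2 via ϵ: add q4, q10.
From q3 via ϵ: add q6.
From q4 via ϵ: add q8.
No new states can be added; the closed set is {q2, q3, q4, q5, q6, q8, q10, q13}.

{q2, q3, q4, q5, q6, q8, q10, q13}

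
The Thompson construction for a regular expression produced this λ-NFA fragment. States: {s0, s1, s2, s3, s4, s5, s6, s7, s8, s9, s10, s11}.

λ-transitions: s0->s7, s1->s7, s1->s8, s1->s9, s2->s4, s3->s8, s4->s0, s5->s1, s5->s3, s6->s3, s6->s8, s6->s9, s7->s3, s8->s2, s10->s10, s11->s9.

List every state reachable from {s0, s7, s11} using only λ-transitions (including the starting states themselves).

Start with {s0, s7, s11}.
From s7 via λ: add s3.
From s11 via λ: add s9.
From s3 via λ: add s8.
From s8 via λ: add s2.
From s2 via λ: add s4.
No new states can be added; the closed set is {s0, s2, s3, s4, s7, s8, s9, s11}.

{s0, s2, s3, s4, s7, s8, s9, s11}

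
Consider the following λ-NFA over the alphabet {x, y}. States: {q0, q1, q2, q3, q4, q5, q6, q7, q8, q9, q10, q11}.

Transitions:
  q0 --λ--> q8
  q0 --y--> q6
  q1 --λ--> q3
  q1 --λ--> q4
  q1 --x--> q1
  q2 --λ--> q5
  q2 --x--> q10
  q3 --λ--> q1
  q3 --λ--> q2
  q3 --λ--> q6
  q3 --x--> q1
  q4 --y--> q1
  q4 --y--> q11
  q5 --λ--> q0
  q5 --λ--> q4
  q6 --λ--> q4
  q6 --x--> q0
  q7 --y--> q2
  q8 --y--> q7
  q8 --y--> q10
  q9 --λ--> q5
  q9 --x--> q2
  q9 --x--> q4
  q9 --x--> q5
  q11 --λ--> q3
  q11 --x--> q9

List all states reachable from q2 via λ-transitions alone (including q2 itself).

Start with {q2}.
From q2 via λ: add q5.
From q5 via λ: add q0, q4.
From q0 via λ: add q8.
No new states can be added; the closed set is {q0, q2, q4, q5, q8}.

{q0, q2, q4, q5, q8}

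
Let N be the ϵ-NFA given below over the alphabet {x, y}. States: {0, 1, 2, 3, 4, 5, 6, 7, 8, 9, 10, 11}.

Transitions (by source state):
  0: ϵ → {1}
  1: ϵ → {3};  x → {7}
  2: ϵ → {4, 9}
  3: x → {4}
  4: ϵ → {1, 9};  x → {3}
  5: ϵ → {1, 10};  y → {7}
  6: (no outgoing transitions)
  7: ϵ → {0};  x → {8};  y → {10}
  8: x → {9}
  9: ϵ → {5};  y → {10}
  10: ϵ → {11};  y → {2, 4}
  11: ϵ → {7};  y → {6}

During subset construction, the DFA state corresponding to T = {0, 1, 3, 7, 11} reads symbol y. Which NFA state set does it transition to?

7 on y → {10}.
11 on y → {6}.
No y-transition from 0, 1, 3.
Union after reading y: {6, 10}.
Now take the ϵ-closure:
From 10 via ϵ: add 11.
From 11 via ϵ: add 7.
From 7 via ϵ: add 0.
From 0 via ϵ: add 1.
From 1 via ϵ: add 3.
No new states can be added; the closed set is {0, 1, 3, 6, 7, 10, 11}.

{0, 1, 3, 6, 7, 10, 11}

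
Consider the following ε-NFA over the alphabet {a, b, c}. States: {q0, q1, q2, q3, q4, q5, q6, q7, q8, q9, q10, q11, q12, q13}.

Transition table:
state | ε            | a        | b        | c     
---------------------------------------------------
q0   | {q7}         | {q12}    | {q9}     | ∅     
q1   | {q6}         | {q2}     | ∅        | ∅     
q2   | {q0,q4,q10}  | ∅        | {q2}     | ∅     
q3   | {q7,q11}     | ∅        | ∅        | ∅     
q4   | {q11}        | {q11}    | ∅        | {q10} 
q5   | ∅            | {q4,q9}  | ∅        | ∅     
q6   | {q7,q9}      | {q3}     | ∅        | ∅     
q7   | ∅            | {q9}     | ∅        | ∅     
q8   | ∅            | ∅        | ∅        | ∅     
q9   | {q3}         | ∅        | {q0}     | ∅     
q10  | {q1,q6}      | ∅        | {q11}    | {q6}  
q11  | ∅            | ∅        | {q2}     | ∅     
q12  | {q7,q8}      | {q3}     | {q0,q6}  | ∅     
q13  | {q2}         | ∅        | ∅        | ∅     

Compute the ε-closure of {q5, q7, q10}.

{q1, q3, q5, q6, q7, q9, q10, q11}

Start with {q5, q7, q10}.
From q10 via ε: add q1, q6.
From q6 via ε: add q9.
From q9 via ε: add q3.
From q3 via ε: add q11.
No new states can be added; the closed set is {q1, q3, q5, q6, q7, q9, q10, q11}.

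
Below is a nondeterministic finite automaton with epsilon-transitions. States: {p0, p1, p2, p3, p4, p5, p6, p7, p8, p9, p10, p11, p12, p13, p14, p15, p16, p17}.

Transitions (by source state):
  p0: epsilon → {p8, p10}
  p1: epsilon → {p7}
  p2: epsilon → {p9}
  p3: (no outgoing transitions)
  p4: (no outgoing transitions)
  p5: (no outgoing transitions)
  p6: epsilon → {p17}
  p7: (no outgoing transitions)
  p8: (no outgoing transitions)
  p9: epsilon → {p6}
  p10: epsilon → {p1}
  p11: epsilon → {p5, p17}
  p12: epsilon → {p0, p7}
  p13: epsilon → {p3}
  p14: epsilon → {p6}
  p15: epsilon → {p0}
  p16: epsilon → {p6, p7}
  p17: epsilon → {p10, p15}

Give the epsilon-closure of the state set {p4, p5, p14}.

Start with {p4, p5, p14}.
From p14 via epsilon: add p6.
From p6 via epsilon: add p17.
From p17 via epsilon: add p10, p15.
From p10 via epsilon: add p1.
From p15 via epsilon: add p0.
From p0 via epsilon: add p8.
From p1 via epsilon: add p7.
No new states can be added; the closed set is {p0, p1, p4, p5, p6, p7, p8, p10, p14, p15, p17}.

{p0, p1, p4, p5, p6, p7, p8, p10, p14, p15, p17}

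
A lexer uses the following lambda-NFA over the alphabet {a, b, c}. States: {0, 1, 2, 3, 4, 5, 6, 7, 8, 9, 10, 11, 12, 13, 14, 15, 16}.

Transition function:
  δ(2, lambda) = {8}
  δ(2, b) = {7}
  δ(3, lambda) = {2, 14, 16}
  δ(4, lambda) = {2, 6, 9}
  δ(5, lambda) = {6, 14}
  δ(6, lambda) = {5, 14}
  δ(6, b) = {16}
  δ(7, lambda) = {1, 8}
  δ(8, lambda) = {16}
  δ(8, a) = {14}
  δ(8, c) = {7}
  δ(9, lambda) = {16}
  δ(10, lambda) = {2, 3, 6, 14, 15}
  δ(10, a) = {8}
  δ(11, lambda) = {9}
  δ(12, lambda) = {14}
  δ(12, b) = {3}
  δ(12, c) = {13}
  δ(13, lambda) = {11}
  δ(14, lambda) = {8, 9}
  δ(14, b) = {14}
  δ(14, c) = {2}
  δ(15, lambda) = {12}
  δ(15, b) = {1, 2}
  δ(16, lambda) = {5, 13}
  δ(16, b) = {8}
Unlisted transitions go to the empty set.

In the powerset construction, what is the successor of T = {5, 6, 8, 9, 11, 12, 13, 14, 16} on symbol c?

{1, 2, 5, 6, 7, 8, 9, 11, 13, 14, 16}

8 on c → {7}.
12 on c → {13}.
14 on c → {2}.
No c-transition from 5, 6, 9, 11, 13, 16.
Union after reading c: {2, 7, 13}.
Now take the lambda-closure:
From 2 via lambda: add 8.
From 7 via lambda: add 1.
From 13 via lambda: add 11.
From 8 via lambda: add 16.
From 11 via lambda: add 9.
From 16 via lambda: add 5.
From 5 via lambda: add 6, 14.
No new states can be added; the closed set is {1, 2, 5, 6, 7, 8, 9, 11, 13, 14, 16}.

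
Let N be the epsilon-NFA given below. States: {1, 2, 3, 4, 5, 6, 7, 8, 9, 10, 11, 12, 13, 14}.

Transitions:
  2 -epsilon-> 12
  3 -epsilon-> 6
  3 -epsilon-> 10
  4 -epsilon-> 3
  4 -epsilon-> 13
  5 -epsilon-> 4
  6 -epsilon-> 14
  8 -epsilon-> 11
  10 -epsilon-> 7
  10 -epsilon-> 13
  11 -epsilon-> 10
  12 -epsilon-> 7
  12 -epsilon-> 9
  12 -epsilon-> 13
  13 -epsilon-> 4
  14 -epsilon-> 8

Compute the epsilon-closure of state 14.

Start with {14}.
From 14 via epsilon: add 8.
From 8 via epsilon: add 11.
From 11 via epsilon: add 10.
From 10 via epsilon: add 7, 13.
From 13 via epsilon: add 4.
From 4 via epsilon: add 3.
From 3 via epsilon: add 6.
No new states can be added; the closed set is {3, 4, 6, 7, 8, 10, 11, 13, 14}.

{3, 4, 6, 7, 8, 10, 11, 13, 14}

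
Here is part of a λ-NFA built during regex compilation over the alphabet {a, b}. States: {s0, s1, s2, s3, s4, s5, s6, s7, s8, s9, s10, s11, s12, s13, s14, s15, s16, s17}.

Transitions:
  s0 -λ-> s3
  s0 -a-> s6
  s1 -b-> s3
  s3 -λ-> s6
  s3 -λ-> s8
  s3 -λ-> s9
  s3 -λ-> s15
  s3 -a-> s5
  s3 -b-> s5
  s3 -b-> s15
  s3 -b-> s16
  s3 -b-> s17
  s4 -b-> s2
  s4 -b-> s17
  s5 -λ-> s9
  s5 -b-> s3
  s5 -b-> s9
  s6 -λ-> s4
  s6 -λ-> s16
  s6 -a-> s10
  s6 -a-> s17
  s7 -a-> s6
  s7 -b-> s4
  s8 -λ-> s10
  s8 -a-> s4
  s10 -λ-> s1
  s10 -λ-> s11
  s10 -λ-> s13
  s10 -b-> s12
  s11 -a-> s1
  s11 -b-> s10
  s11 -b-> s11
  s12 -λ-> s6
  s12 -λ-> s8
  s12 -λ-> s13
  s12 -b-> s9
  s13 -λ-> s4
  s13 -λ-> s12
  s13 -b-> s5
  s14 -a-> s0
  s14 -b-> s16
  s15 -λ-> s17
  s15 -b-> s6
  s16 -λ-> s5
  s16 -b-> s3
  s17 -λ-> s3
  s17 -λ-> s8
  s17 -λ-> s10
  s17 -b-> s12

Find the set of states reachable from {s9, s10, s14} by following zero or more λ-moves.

Start with {s9, s10, s14}.
From s10 via λ: add s1, s11, s13.
From s13 via λ: add s4, s12.
From s12 via λ: add s6, s8.
From s6 via λ: add s16.
From s16 via λ: add s5.
No new states can be added; the closed set is {s1, s4, s5, s6, s8, s9, s10, s11, s12, s13, s14, s16}.

{s1, s4, s5, s6, s8, s9, s10, s11, s12, s13, s14, s16}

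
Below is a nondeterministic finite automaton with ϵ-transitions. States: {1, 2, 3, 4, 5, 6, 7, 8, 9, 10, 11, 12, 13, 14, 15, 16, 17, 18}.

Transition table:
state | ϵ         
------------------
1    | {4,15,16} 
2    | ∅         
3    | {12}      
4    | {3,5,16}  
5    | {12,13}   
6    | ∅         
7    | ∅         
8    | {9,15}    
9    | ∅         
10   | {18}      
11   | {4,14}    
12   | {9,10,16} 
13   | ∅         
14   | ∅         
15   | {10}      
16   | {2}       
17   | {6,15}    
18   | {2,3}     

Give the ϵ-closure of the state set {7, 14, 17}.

{2, 3, 6, 7, 9, 10, 12, 14, 15, 16, 17, 18}

Start with {7, 14, 17}.
From 17 via ϵ: add 6, 15.
From 15 via ϵ: add 10.
From 10 via ϵ: add 18.
From 18 via ϵ: add 2, 3.
From 3 via ϵ: add 12.
From 12 via ϵ: add 9, 16.
No new states can be added; the closed set is {2, 3, 6, 7, 9, 10, 12, 14, 15, 16, 17, 18}.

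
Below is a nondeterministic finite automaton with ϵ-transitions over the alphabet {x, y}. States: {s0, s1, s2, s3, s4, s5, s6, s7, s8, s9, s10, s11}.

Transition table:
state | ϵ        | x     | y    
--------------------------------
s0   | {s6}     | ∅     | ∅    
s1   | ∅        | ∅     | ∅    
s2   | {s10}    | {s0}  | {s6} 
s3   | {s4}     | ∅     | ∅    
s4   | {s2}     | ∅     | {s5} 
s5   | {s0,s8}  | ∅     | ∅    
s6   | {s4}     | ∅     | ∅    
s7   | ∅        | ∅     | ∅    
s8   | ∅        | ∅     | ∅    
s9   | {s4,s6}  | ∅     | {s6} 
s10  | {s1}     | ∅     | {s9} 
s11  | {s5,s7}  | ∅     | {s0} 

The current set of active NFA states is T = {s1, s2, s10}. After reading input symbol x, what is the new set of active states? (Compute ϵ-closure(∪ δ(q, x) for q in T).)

{s0, s1, s2, s4, s6, s10}

s2 on x → {s0}.
No x-transition from s1, s10.
Union after reading x: {s0}.
Now take the ϵ-closure:
From s0 via ϵ: add s6.
From s6 via ϵ: add s4.
From s4 via ϵ: add s2.
From s2 via ϵ: add s10.
From s10 via ϵ: add s1.
No new states can be added; the closed set is {s0, s1, s2, s4, s6, s10}.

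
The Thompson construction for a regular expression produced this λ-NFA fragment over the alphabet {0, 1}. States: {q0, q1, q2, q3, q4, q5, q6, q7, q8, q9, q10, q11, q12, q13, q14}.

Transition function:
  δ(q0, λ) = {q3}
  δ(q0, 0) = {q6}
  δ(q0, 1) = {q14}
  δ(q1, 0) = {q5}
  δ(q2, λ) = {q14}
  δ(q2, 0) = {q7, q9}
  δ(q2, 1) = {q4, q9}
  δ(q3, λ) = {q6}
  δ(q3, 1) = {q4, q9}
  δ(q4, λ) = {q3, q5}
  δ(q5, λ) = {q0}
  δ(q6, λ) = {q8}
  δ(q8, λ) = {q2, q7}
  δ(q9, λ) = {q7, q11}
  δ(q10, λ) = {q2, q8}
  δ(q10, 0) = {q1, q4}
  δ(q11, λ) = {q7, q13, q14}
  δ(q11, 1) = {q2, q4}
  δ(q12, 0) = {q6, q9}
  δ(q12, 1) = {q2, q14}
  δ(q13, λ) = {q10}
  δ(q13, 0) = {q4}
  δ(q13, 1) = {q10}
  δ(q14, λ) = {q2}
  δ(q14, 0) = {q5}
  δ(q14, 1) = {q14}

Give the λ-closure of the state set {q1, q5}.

{q0, q1, q2, q3, q5, q6, q7, q8, q14}

Start with {q1, q5}.
From q5 via λ: add q0.
From q0 via λ: add q3.
From q3 via λ: add q6.
From q6 via λ: add q8.
From q8 via λ: add q2, q7.
From q2 via λ: add q14.
No new states can be added; the closed set is {q0, q1, q2, q3, q5, q6, q7, q8, q14}.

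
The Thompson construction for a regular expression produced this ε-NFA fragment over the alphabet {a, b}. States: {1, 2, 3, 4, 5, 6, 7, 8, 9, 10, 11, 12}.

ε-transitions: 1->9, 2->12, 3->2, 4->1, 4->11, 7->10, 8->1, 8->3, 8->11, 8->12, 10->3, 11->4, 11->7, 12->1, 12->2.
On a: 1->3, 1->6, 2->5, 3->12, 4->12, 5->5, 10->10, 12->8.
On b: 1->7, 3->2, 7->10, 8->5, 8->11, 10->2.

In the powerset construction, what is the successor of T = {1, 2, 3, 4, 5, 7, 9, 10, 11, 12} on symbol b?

{1, 2, 3, 7, 9, 10, 12}

1 on b → {7}.
3 on b → {2}.
7 on b → {10}.
10 on b → {2}.
No b-transition from 2, 4, 5, 9, 11, 12.
Union after reading b: {2, 7, 10}.
Now take the ε-closure:
From 2 via ε: add 12.
From 10 via ε: add 3.
From 12 via ε: add 1.
From 1 via ε: add 9.
No new states can be added; the closed set is {1, 2, 3, 7, 9, 10, 12}.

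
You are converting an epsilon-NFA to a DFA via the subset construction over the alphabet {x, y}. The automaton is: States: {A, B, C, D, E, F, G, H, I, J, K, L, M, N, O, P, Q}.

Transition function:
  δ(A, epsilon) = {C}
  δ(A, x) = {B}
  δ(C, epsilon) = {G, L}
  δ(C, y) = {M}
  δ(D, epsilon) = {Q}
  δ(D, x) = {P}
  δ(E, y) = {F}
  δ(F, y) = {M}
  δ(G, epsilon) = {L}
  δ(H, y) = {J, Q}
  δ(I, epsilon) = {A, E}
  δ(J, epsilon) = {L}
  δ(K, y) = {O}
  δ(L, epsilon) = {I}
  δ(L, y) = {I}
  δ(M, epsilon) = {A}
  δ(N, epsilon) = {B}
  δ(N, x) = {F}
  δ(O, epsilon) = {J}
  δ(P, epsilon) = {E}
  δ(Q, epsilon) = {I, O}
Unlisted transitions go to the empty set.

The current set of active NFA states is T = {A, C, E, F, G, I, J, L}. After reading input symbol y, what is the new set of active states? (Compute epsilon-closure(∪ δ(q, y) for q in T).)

C on y → {M}.
E on y → {F}.
F on y → {M}.
L on y → {I}.
No y-transition from A, G, I, J.
Union after reading y: {F, I, M}.
Now take the epsilon-closure:
From I via epsilon: add A, E.
From A via epsilon: add C.
From C via epsilon: add G, L.
No new states can be added; the closed set is {A, C, E, F, G, I, L, M}.

{A, C, E, F, G, I, L, M}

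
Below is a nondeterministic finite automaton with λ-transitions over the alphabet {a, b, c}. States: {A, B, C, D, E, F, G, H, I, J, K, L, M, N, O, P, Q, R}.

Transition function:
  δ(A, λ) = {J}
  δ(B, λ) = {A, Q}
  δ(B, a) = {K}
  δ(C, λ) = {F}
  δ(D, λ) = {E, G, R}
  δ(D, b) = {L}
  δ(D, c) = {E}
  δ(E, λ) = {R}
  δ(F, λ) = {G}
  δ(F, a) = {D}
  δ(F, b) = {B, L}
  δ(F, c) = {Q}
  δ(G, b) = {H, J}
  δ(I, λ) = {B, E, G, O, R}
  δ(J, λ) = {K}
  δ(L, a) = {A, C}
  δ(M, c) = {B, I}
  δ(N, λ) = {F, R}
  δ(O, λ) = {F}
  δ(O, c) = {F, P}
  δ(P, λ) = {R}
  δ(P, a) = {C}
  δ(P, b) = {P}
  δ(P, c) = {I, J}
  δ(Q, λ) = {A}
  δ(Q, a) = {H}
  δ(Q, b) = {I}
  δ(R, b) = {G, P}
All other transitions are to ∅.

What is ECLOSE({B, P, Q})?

{A, B, J, K, P, Q, R}

Start with {B, P, Q}.
From B via λ: add A.
From P via λ: add R.
From A via λ: add J.
From J via λ: add K.
No new states can be added; the closed set is {A, B, J, K, P, Q, R}.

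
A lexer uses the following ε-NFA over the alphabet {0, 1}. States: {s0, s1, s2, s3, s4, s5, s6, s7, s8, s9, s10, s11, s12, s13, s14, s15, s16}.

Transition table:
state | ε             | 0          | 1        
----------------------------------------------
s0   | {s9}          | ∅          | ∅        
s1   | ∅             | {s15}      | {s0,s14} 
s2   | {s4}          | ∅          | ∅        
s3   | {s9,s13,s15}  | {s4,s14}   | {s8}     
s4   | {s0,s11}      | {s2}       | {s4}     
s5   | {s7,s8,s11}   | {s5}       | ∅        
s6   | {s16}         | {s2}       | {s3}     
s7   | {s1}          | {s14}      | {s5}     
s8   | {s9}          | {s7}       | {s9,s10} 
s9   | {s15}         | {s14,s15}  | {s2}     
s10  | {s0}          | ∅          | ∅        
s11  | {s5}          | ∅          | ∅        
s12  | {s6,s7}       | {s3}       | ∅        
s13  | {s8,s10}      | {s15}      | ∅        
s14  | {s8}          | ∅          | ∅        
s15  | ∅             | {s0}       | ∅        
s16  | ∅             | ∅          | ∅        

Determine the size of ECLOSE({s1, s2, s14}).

Start with {s1, s2, s14}.
From s2 via ε: add s4.
From s14 via ε: add s8.
From s4 via ε: add s0, s11.
From s8 via ε: add s9.
From s9 via ε: add s15.
From s11 via ε: add s5.
From s5 via ε: add s7.
ε-closure = {s0, s1, s2, s4, s5, s7, s8, s9, s11, s14, s15}, which has 11 states.

11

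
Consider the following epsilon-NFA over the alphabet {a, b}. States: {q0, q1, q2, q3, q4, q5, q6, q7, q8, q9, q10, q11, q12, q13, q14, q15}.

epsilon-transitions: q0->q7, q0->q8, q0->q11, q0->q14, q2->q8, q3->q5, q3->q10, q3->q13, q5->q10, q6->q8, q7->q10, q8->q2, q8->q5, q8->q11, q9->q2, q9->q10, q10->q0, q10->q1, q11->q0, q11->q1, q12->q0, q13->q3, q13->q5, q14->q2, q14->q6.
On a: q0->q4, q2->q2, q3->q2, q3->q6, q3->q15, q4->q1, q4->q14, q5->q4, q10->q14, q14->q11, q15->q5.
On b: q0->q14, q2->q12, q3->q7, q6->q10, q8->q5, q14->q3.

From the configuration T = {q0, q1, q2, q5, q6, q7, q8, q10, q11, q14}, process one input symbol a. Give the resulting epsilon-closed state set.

{q0, q1, q2, q4, q5, q6, q7, q8, q10, q11, q14}

q0 on a → {q4}.
q2 on a → {q2}.
q5 on a → {q4}.
q10 on a → {q14}.
q14 on a → {q11}.
No a-transition from q1, q6, q7, q8, q11.
Union after reading a: {q2, q4, q11, q14}.
Now take the epsilon-closure:
From q2 via epsilon: add q8.
From q11 via epsilon: add q0, q1.
From q14 via epsilon: add q6.
From q0 via epsilon: add q7.
From q8 via epsilon: add q5.
From q5 via epsilon: add q10.
No new states can be added; the closed set is {q0, q1, q2, q4, q5, q6, q7, q8, q10, q11, q14}.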